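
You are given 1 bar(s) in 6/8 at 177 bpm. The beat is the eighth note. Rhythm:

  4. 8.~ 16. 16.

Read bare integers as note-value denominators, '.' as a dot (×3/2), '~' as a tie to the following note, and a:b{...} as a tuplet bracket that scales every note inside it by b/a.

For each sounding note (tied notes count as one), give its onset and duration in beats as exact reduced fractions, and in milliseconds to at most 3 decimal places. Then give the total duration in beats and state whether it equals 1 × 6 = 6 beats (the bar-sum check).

1) 0.0ms=0b +1016.949ms=3b
2) 1016.949ms=3b +762.712ms=9/4b
3) 1779.661ms=21/4b +254.237ms=3/4b
Σ=6b of 6 (177bpm 6/8) — PASS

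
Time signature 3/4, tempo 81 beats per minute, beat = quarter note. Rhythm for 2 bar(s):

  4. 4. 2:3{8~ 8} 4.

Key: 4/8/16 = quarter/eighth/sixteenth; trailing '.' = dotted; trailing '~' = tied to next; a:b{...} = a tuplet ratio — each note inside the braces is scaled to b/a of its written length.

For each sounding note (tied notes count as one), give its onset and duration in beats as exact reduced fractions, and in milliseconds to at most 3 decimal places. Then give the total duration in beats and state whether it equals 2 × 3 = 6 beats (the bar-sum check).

1) 0.0ms=0b +1111.111ms=3/2b
2) 1111.111ms=3/2b +1111.111ms=3/2b
3) 2222.222ms=3b +1111.111ms=3/2b
4) 3333.333ms=9/2b +1111.111ms=3/2b
Σ=6b of 6 (81bpm 3/4) — PASS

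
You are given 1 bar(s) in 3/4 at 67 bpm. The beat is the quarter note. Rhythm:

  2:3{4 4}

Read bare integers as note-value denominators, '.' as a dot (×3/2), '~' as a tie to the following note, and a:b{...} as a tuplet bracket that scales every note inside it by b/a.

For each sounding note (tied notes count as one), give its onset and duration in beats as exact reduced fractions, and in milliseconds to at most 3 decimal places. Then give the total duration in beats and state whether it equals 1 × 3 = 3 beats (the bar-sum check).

1) 0.0ms=0b +1343.284ms=3/2b
2) 1343.284ms=3/2b +1343.284ms=3/2b
Σ=3b of 3 (67bpm 3/4) — PASS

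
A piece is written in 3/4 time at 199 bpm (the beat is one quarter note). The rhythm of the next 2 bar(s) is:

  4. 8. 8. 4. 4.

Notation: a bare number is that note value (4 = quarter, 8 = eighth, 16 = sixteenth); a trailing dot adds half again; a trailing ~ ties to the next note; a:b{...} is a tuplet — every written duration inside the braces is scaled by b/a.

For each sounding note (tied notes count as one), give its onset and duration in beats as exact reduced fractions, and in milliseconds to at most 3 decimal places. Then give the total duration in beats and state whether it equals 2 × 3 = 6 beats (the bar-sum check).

1) 0.0ms=0b +452.261ms=3/2b
2) 452.261ms=3/2b +226.131ms=3/4b
3) 678.392ms=9/4b +226.131ms=3/4b
4) 904.523ms=3b +452.261ms=3/2b
5) 1356.784ms=9/2b +452.261ms=3/2b
Σ=6b of 6 (199bpm 3/4) — PASS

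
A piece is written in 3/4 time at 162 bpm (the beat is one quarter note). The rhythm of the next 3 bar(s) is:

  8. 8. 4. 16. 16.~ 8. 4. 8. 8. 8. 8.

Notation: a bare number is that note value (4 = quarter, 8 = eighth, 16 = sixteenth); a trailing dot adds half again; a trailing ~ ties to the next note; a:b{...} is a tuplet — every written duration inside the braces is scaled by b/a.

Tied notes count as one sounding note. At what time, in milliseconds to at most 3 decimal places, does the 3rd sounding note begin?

note 3 onset = 3/2b = 555.556ms

1. 0.0ms @ 0 + 277.778ms (3/4)
2. 277.778ms @ 3/4 + 277.778ms (3/4)
3. 555.556ms @ 3/2 + 555.556ms (3/2)
4. 1111.111ms @ 3 + 138.889ms (3/8)
5. 1250.0ms @ 27/8 + 416.667ms (9/8)
6. 1666.667ms @ 9/2 + 555.556ms (3/2)
7. 2222.222ms @ 6 + 277.778ms (3/4)
8. 2500.0ms @ 27/4 + 277.778ms (3/4)
9. 2777.778ms @ 15/2 + 277.778ms (3/4)
10. 3055.556ms @ 33/4 + 277.778ms (3/4)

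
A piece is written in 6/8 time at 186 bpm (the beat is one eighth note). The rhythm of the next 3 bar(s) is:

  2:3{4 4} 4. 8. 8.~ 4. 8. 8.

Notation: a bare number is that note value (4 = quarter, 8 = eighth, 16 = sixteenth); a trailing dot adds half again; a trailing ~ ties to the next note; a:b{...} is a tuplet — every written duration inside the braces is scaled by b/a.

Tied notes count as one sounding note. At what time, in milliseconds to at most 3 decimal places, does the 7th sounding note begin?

note 7 onset = 33/2b = 5322.581ms

1. 0.0ms @ 0 + 967.742ms (3)
2. 967.742ms @ 3 + 967.742ms (3)
3. 1935.484ms @ 6 + 967.742ms (3)
4. 2903.226ms @ 9 + 483.871ms (3/2)
5. 3387.097ms @ 21/2 + 1451.613ms (9/2)
6. 4838.71ms @ 15 + 483.871ms (3/2)
7. 5322.581ms @ 33/2 + 483.871ms (3/2)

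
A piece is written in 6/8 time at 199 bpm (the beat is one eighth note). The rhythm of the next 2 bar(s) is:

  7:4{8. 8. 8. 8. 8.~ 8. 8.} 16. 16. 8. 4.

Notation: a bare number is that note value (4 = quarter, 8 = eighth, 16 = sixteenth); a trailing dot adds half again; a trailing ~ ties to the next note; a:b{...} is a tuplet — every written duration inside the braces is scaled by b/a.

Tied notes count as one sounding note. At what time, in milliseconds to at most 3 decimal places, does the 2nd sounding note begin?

note 2 onset = 6/7b = 258.435ms

1. 0.0ms @ 0 + 258.435ms (6/7)
2. 258.435ms @ 6/7 + 258.435ms (6/7)
3. 516.87ms @ 12/7 + 258.435ms (6/7)
4. 775.305ms @ 18/7 + 258.435ms (6/7)
5. 1033.74ms @ 24/7 + 516.87ms (12/7)
6. 1550.61ms @ 36/7 + 258.435ms (6/7)
7. 1809.045ms @ 6 + 226.131ms (3/4)
8. 2035.176ms @ 27/4 + 226.131ms (3/4)
9. 2261.307ms @ 15/2 + 452.261ms (3/2)
10. 2713.568ms @ 9 + 904.523ms (3)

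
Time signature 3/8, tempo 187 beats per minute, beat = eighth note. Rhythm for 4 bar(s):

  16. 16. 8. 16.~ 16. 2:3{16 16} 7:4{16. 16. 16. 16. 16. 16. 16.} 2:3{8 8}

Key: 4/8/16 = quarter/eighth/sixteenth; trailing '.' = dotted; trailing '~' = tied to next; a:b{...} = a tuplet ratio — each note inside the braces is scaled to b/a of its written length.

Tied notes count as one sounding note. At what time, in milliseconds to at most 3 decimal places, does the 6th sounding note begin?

1. 0.0ms @ 0 + 240.642ms (3/4)
2. 240.642ms @ 3/4 + 240.642ms (3/4)
3. 481.283ms @ 3/2 + 481.283ms (3/2)
4. 962.567ms @ 3 + 481.283ms (3/2)
5. 1443.85ms @ 9/2 + 240.642ms (3/4)
6. 1684.492ms @ 21/4 + 240.642ms (3/4)
7. 1925.134ms @ 6 + 137.51ms (3/7)
8. 2062.643ms @ 45/7 + 137.51ms (3/7)
9. 2200.153ms @ 48/7 + 137.51ms (3/7)
10. 2337.662ms @ 51/7 + 137.51ms (3/7)
11. 2475.172ms @ 54/7 + 137.51ms (3/7)
12. 2612.681ms @ 57/7 + 137.51ms (3/7)
13. 2750.191ms @ 60/7 + 137.51ms (3/7)
14. 2887.701ms @ 9 + 481.283ms (3/2)
15. 3368.984ms @ 21/2 + 481.283ms (3/2)

note 6 onset = 21/4b = 1684.492ms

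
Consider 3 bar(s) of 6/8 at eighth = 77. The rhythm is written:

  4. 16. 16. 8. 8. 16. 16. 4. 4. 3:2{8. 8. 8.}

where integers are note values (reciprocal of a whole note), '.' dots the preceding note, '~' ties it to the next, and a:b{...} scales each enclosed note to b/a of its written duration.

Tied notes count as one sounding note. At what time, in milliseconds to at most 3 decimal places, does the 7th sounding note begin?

note 7 onset = 33/4b = 6428.571ms

1. 0.0ms @ 0 + 2337.662ms (3)
2. 2337.662ms @ 3 + 584.416ms (3/4)
3. 2922.078ms @ 15/4 + 584.416ms (3/4)
4. 3506.494ms @ 9/2 + 1168.831ms (3/2)
5. 4675.325ms @ 6 + 1168.831ms (3/2)
6. 5844.156ms @ 15/2 + 584.416ms (3/4)
7. 6428.571ms @ 33/4 + 584.416ms (3/4)
8. 7012.987ms @ 9 + 2337.662ms (3)
9. 9350.649ms @ 12 + 2337.662ms (3)
10. 11688.312ms @ 15 + 779.221ms (1)
11. 12467.532ms @ 16 + 779.221ms (1)
12. 13246.753ms @ 17 + 779.221ms (1)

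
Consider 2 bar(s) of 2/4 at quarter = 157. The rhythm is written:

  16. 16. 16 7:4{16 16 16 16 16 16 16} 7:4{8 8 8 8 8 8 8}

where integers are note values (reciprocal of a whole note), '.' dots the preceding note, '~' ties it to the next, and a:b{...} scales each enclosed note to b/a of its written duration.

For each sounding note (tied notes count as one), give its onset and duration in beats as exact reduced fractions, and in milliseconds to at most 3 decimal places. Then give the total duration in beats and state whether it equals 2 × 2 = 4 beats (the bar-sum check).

1) 0.0ms=0b +143.312ms=3/8b
2) 143.312ms=3/8b +143.312ms=3/8b
3) 286.624ms=3/4b +95.541ms=1/4b
4) 382.166ms=1b +54.595ms=1/7b
5) 436.761ms=8/7b +54.595ms=1/7b
6) 491.356ms=9/7b +54.595ms=1/7b
7) 545.951ms=10/7b +54.595ms=1/7b
8) 600.546ms=11/7b +54.595ms=1/7b
9) 655.141ms=12/7b +54.595ms=1/7b
10) 709.736ms=13/7b +54.595ms=1/7b
11) 764.331ms=2b +109.19ms=2/7b
12) 873.521ms=16/7b +109.19ms=2/7b
13) 982.712ms=18/7b +109.19ms=2/7b
14) 1091.902ms=20/7b +109.19ms=2/7b
15) 1201.092ms=22/7b +109.19ms=2/7b
16) 1310.282ms=24/7b +109.19ms=2/7b
17) 1419.472ms=26/7b +109.19ms=2/7b
Σ=4b of 4 (157bpm 2/4) — PASS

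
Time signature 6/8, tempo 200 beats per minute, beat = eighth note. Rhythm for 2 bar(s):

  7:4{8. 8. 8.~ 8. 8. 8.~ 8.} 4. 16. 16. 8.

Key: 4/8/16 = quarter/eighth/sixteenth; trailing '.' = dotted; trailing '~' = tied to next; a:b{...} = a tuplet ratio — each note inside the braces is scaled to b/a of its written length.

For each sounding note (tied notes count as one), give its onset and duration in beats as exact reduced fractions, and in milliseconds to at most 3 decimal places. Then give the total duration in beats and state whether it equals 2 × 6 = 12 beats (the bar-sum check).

1) 0.0ms=0b +257.143ms=6/7b
2) 257.143ms=6/7b +257.143ms=6/7b
3) 514.286ms=12/7b +514.286ms=12/7b
4) 1028.571ms=24/7b +257.143ms=6/7b
5) 1285.714ms=30/7b +514.286ms=12/7b
6) 1800.0ms=6b +900.0ms=3b
7) 2700.0ms=9b +225.0ms=3/4b
8) 2925.0ms=39/4b +225.0ms=3/4b
9) 3150.0ms=21/2b +450.0ms=3/2b
Σ=12b of 12 (200bpm 6/8) — PASS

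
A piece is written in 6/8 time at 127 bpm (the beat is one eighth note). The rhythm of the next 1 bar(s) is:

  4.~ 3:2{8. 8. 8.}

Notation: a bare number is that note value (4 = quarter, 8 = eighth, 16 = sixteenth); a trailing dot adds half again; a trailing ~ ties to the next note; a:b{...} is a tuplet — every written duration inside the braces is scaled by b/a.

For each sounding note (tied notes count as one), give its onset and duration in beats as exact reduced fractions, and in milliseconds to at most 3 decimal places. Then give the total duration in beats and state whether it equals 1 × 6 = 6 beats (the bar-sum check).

1) 0.0ms=0b +1889.764ms=4b
2) 1889.764ms=4b +472.441ms=1b
3) 2362.205ms=5b +472.441ms=1b
Σ=6b of 6 (127bpm 6/8) — PASS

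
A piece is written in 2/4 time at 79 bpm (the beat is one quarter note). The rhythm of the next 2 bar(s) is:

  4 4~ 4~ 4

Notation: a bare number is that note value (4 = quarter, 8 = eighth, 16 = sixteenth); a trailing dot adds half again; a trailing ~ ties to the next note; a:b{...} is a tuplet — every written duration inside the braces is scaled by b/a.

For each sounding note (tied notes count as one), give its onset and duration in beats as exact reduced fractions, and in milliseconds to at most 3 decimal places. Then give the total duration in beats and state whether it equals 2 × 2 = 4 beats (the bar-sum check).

1) 0.0ms=0b +759.494ms=1b
2) 759.494ms=1b +2278.481ms=3b
Σ=4b of 4 (79bpm 2/4) — PASS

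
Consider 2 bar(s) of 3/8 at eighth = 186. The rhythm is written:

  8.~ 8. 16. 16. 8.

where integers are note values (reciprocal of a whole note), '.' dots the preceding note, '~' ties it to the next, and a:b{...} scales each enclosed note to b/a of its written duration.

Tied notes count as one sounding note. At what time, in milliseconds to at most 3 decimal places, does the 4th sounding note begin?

1. 0.0ms @ 0 + 967.742ms (3)
2. 967.742ms @ 3 + 241.935ms (3/4)
3. 1209.677ms @ 15/4 + 241.935ms (3/4)
4. 1451.613ms @ 9/2 + 483.871ms (3/2)

note 4 onset = 9/2b = 1451.613ms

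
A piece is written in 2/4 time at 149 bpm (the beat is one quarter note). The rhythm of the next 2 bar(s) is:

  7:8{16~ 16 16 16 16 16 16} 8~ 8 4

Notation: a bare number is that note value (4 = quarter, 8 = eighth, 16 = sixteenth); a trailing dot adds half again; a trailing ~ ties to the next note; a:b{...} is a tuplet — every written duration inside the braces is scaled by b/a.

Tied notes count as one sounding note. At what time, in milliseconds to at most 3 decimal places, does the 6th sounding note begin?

1. 0.0ms @ 0 + 230.105ms (4/7)
2. 230.105ms @ 4/7 + 115.053ms (2/7)
3. 345.158ms @ 6/7 + 115.053ms (2/7)
4. 460.211ms @ 8/7 + 115.053ms (2/7)
5. 575.264ms @ 10/7 + 115.053ms (2/7)
6. 690.316ms @ 12/7 + 115.053ms (2/7)
7. 805.369ms @ 2 + 402.685ms (1)
8. 1208.054ms @ 3 + 402.685ms (1)

note 6 onset = 12/7b = 690.316ms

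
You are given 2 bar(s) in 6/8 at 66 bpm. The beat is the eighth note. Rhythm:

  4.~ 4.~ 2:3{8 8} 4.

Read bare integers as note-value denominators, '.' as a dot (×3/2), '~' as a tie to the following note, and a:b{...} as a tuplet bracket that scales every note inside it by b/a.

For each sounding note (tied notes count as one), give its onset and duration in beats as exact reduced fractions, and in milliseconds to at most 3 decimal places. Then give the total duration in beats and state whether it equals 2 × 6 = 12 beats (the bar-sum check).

1) 0.0ms=0b +6818.182ms=15/2b
2) 6818.182ms=15/2b +1363.636ms=3/2b
3) 8181.818ms=9b +2727.273ms=3b
Σ=12b of 12 (66bpm 6/8) — PASS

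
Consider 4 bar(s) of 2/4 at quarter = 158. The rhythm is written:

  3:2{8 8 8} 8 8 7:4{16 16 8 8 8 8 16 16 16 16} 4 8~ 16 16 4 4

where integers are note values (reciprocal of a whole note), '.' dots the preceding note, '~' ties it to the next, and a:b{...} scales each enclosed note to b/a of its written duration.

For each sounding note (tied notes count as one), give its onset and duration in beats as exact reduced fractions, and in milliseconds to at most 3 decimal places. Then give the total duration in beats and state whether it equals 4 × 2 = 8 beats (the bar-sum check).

1) 0.0ms=0b +126.582ms=1/3b
2) 126.582ms=1/3b +126.582ms=1/3b
3) 253.165ms=2/3b +126.582ms=1/3b
4) 379.747ms=1b +189.873ms=1/2b
5) 569.62ms=3/2b +189.873ms=1/2b
6) 759.494ms=2b +54.25ms=1/7b
7) 813.743ms=15/7b +54.25ms=1/7b
8) 867.993ms=16/7b +108.499ms=2/7b
9) 976.492ms=18/7b +108.499ms=2/7b
10) 1084.991ms=20/7b +108.499ms=2/7b
11) 1193.49ms=22/7b +108.499ms=2/7b
12) 1301.989ms=24/7b +54.25ms=1/7b
13) 1356.239ms=25/7b +54.25ms=1/7b
14) 1410.488ms=26/7b +54.25ms=1/7b
15) 1464.738ms=27/7b +54.25ms=1/7b
16) 1518.987ms=4b +379.747ms=1b
17) 1898.734ms=5b +284.81ms=3/4b
18) 2183.544ms=23/4b +94.937ms=1/4b
19) 2278.481ms=6b +379.747ms=1b
20) 2658.228ms=7b +379.747ms=1b
Σ=8b of 8 (158bpm 2/4) — PASS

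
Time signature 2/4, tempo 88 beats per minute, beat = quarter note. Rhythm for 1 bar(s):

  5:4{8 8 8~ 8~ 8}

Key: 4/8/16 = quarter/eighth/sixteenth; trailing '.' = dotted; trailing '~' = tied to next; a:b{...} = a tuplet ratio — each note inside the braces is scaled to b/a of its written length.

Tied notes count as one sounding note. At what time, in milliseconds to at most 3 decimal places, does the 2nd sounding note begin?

note 2 onset = 2/5b = 272.727ms

1. 0.0ms @ 0 + 272.727ms (2/5)
2. 272.727ms @ 2/5 + 272.727ms (2/5)
3. 545.455ms @ 4/5 + 818.182ms (6/5)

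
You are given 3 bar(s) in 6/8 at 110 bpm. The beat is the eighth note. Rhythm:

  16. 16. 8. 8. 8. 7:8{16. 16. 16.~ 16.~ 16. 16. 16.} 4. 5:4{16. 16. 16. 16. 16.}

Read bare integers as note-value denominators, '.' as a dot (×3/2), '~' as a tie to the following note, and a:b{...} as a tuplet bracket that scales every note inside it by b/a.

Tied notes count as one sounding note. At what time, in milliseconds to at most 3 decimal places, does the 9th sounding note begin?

note 9 onset = 72/7b = 5610.39ms

1. 0.0ms @ 0 + 409.091ms (3/4)
2. 409.091ms @ 3/4 + 409.091ms (3/4)
3. 818.182ms @ 3/2 + 818.182ms (3/2)
4. 1636.364ms @ 3 + 818.182ms (3/2)
5. 2454.545ms @ 9/2 + 818.182ms (3/2)
6. 3272.727ms @ 6 + 467.532ms (6/7)
7. 3740.26ms @ 48/7 + 467.532ms (6/7)
8. 4207.792ms @ 54/7 + 1402.597ms (18/7)
9. 5610.39ms @ 72/7 + 467.532ms (6/7)
10. 6077.922ms @ 78/7 + 467.532ms (6/7)
11. 6545.455ms @ 12 + 1636.364ms (3)
12. 8181.818ms @ 15 + 327.273ms (3/5)
13. 8509.091ms @ 78/5 + 327.273ms (3/5)
14. 8836.364ms @ 81/5 + 327.273ms (3/5)
15. 9163.636ms @ 84/5 + 327.273ms (3/5)
16. 9490.909ms @ 87/5 + 327.273ms (3/5)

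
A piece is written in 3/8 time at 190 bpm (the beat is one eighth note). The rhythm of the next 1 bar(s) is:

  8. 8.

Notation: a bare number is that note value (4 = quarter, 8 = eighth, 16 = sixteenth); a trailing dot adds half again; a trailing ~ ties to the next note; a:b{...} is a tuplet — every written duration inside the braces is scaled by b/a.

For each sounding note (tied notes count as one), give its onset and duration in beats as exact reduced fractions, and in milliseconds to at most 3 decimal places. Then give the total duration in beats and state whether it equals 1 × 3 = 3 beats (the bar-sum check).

1) 0.0ms=0b +473.684ms=3/2b
2) 473.684ms=3/2b +473.684ms=3/2b
Σ=3b of 3 (190bpm 3/8) — PASS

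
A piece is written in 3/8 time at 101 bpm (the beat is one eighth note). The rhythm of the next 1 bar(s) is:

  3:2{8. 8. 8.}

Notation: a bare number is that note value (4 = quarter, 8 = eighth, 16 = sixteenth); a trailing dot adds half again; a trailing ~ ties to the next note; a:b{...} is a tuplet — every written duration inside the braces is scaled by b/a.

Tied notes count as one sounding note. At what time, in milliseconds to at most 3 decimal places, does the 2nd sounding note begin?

note 2 onset = 1b = 594.059ms

1. 0.0ms @ 0 + 594.059ms (1)
2. 594.059ms @ 1 + 594.059ms (1)
3. 1188.119ms @ 2 + 594.059ms (1)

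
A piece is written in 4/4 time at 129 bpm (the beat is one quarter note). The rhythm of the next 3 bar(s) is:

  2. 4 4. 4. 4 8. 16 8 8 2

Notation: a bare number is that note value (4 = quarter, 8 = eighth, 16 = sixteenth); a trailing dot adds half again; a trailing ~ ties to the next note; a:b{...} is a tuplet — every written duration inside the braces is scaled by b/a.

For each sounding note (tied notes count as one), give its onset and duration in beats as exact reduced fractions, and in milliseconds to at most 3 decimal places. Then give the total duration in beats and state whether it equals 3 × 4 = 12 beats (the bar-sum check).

1) 0.0ms=0b +1395.349ms=3b
2) 1395.349ms=3b +465.116ms=1b
3) 1860.465ms=4b +697.674ms=3/2b
4) 2558.14ms=11/2b +697.674ms=3/2b
5) 3255.814ms=7b +465.116ms=1b
6) 3720.93ms=8b +348.837ms=3/4b
7) 4069.767ms=35/4b +116.279ms=1/4b
8) 4186.047ms=9b +232.558ms=1/2b
9) 4418.605ms=19/2b +232.558ms=1/2b
10) 4651.163ms=10b +930.233ms=2b
Σ=12b of 12 (129bpm 4/4) — PASS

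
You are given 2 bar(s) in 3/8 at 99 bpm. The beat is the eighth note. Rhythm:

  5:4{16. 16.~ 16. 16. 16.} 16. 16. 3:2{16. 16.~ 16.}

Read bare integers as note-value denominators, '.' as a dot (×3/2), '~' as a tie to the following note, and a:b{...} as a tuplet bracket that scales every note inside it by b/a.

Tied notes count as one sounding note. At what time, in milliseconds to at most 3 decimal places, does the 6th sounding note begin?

note 6 onset = 15/4b = 2272.727ms

1. 0.0ms @ 0 + 363.636ms (3/5)
2. 363.636ms @ 3/5 + 727.273ms (6/5)
3. 1090.909ms @ 9/5 + 363.636ms (3/5)
4. 1454.545ms @ 12/5 + 363.636ms (3/5)
5. 1818.182ms @ 3 + 454.545ms (3/4)
6. 2272.727ms @ 15/4 + 454.545ms (3/4)
7. 2727.273ms @ 9/2 + 303.03ms (1/2)
8. 3030.303ms @ 5 + 606.061ms (1)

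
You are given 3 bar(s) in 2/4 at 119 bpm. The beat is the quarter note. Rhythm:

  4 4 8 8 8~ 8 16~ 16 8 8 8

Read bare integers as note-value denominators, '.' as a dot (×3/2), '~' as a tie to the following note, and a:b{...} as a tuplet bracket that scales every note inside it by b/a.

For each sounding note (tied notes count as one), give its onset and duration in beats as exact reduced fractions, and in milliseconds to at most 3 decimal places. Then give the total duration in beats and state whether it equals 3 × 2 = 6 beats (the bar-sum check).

1) 0.0ms=0b +504.202ms=1b
2) 504.202ms=1b +504.202ms=1b
3) 1008.403ms=2b +252.101ms=1/2b
4) 1260.504ms=5/2b +252.101ms=1/2b
5) 1512.605ms=3b +504.202ms=1b
6) 2016.807ms=4b +252.101ms=1/2b
7) 2268.908ms=9/2b +252.101ms=1/2b
8) 2521.008ms=5b +252.101ms=1/2b
9) 2773.109ms=11/2b +252.101ms=1/2b
Σ=6b of 6 (119bpm 2/4) — PASS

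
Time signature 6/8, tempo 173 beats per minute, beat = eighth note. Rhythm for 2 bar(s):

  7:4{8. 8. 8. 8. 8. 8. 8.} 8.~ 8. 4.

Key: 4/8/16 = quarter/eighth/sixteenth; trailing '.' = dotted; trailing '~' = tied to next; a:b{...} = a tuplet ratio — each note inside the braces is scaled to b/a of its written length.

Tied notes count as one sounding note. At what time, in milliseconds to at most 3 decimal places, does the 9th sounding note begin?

note 9 onset = 9b = 3121.387ms

1. 0.0ms @ 0 + 297.275ms (6/7)
2. 297.275ms @ 6/7 + 297.275ms (6/7)
3. 594.55ms @ 12/7 + 297.275ms (6/7)
4. 891.825ms @ 18/7 + 297.275ms (6/7)
5. 1189.1ms @ 24/7 + 297.275ms (6/7)
6. 1486.375ms @ 30/7 + 297.275ms (6/7)
7. 1783.65ms @ 36/7 + 297.275ms (6/7)
8. 2080.925ms @ 6 + 1040.462ms (3)
9. 3121.387ms @ 9 + 1040.462ms (3)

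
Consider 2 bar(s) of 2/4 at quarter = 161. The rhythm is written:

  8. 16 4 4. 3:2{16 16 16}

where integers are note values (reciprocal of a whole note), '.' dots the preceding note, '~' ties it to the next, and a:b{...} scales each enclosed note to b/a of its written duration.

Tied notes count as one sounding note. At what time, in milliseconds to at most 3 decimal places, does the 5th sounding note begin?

note 5 onset = 7/2b = 1304.348ms

1. 0.0ms @ 0 + 279.503ms (3/4)
2. 279.503ms @ 3/4 + 93.168ms (1/4)
3. 372.671ms @ 1 + 372.671ms (1)
4. 745.342ms @ 2 + 559.006ms (3/2)
5. 1304.348ms @ 7/2 + 62.112ms (1/6)
6. 1366.46ms @ 11/3 + 62.112ms (1/6)
7. 1428.571ms @ 23/6 + 62.112ms (1/6)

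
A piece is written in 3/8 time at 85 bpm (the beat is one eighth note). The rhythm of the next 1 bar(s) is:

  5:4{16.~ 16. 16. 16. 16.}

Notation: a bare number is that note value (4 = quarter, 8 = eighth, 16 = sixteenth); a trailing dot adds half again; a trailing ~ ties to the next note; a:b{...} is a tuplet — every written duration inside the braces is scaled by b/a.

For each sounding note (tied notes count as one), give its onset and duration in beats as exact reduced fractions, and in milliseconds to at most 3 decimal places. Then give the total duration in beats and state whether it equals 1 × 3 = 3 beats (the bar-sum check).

1) 0.0ms=0b +847.059ms=6/5b
2) 847.059ms=6/5b +423.529ms=3/5b
3) 1270.588ms=9/5b +423.529ms=3/5b
4) 1694.118ms=12/5b +423.529ms=3/5b
Σ=3b of 3 (85bpm 3/8) — PASS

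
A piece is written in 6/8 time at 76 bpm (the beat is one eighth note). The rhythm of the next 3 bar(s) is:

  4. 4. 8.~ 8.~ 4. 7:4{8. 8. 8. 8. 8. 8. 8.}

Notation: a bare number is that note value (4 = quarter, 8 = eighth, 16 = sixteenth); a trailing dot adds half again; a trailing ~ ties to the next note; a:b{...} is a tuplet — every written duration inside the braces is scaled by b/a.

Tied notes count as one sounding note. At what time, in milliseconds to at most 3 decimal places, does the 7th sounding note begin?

note 7 onset = 102/7b = 11503.759ms

1. 0.0ms @ 0 + 2368.421ms (3)
2. 2368.421ms @ 3 + 2368.421ms (3)
3. 4736.842ms @ 6 + 4736.842ms (6)
4. 9473.684ms @ 12 + 676.692ms (6/7)
5. 10150.376ms @ 90/7 + 676.692ms (6/7)
6. 10827.068ms @ 96/7 + 676.692ms (6/7)
7. 11503.759ms @ 102/7 + 676.692ms (6/7)
8. 12180.451ms @ 108/7 + 676.692ms (6/7)
9. 12857.143ms @ 114/7 + 676.692ms (6/7)
10. 13533.835ms @ 120/7 + 676.692ms (6/7)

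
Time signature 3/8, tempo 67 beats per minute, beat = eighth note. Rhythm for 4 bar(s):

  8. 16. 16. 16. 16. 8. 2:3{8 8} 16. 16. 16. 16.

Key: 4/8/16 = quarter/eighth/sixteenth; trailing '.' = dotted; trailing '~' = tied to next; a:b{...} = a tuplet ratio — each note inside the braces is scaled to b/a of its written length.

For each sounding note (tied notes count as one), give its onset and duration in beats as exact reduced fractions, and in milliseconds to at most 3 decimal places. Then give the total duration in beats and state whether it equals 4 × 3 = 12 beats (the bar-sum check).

1) 0.0ms=0b +1343.284ms=3/2b
2) 1343.284ms=3/2b +671.642ms=3/4b
3) 2014.925ms=9/4b +671.642ms=3/4b
4) 2686.567ms=3b +671.642ms=3/4b
5) 3358.209ms=15/4b +671.642ms=3/4b
6) 4029.851ms=9/2b +1343.284ms=3/2b
7) 5373.134ms=6b +1343.284ms=3/2b
8) 6716.418ms=15/2b +1343.284ms=3/2b
9) 8059.701ms=9b +671.642ms=3/4b
10) 8731.343ms=39/4b +671.642ms=3/4b
11) 9402.985ms=21/2b +671.642ms=3/4b
12) 10074.627ms=45/4b +671.642ms=3/4b
Σ=12b of 12 (67bpm 3/8) — PASS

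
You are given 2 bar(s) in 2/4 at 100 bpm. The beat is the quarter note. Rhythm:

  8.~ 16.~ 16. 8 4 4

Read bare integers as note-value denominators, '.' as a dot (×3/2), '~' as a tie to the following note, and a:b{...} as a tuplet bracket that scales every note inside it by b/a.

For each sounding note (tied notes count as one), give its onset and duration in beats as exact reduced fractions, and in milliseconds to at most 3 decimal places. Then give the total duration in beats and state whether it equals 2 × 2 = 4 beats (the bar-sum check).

1) 0.0ms=0b +900.0ms=3/2b
2) 900.0ms=3/2b +300.0ms=1/2b
3) 1200.0ms=2b +600.0ms=1b
4) 1800.0ms=3b +600.0ms=1b
Σ=4b of 4 (100bpm 2/4) — PASS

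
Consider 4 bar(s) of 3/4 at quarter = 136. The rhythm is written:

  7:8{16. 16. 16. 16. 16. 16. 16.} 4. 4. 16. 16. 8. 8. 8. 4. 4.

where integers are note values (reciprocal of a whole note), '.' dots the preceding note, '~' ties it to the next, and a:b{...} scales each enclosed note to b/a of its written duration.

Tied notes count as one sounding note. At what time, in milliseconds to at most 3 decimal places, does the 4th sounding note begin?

1. 0.0ms @ 0 + 189.076ms (3/7)
2. 189.076ms @ 3/7 + 189.076ms (3/7)
3. 378.151ms @ 6/7 + 189.076ms (3/7)
4. 567.227ms @ 9/7 + 189.076ms (3/7)
5. 756.303ms @ 12/7 + 189.076ms (3/7)
6. 945.378ms @ 15/7 + 189.076ms (3/7)
7. 1134.454ms @ 18/7 + 189.076ms (3/7)
8. 1323.529ms @ 3 + 661.765ms (3/2)
9. 1985.294ms @ 9/2 + 661.765ms (3/2)
10. 2647.059ms @ 6 + 165.441ms (3/8)
11. 2812.5ms @ 51/8 + 165.441ms (3/8)
12. 2977.941ms @ 27/4 + 330.882ms (3/4)
13. 3308.824ms @ 15/2 + 330.882ms (3/4)
14. 3639.706ms @ 33/4 + 330.882ms (3/4)
15. 3970.588ms @ 9 + 661.765ms (3/2)
16. 4632.353ms @ 21/2 + 661.765ms (3/2)

note 4 onset = 9/7b = 567.227ms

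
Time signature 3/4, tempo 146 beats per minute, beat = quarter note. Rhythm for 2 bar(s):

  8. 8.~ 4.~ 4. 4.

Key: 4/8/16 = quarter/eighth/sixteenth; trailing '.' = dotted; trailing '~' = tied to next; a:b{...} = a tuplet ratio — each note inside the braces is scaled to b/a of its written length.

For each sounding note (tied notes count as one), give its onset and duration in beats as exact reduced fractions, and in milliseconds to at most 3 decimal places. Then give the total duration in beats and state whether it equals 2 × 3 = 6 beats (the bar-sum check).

1) 0.0ms=0b +308.219ms=3/4b
2) 308.219ms=3/4b +1541.096ms=15/4b
3) 1849.315ms=9/2b +616.438ms=3/2b
Σ=6b of 6 (146bpm 3/4) — PASS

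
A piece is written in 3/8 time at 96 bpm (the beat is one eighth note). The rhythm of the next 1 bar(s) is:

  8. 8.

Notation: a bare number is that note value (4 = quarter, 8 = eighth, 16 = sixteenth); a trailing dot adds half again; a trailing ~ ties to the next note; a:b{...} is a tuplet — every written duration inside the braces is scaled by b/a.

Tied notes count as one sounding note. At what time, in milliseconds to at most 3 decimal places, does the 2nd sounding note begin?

note 2 onset = 3/2b = 937.5ms

1. 0.0ms @ 0 + 937.5ms (3/2)
2. 937.5ms @ 3/2 + 937.5ms (3/2)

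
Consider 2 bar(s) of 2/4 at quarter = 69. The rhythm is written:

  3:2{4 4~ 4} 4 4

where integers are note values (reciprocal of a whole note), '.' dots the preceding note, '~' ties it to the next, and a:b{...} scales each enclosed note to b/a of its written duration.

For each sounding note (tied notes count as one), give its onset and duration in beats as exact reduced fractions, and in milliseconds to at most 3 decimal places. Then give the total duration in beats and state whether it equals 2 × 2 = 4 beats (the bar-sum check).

1) 0.0ms=0b +579.71ms=2/3b
2) 579.71ms=2/3b +1159.42ms=4/3b
3) 1739.13ms=2b +869.565ms=1b
4) 2608.696ms=3b +869.565ms=1b
Σ=4b of 4 (69bpm 2/4) — PASS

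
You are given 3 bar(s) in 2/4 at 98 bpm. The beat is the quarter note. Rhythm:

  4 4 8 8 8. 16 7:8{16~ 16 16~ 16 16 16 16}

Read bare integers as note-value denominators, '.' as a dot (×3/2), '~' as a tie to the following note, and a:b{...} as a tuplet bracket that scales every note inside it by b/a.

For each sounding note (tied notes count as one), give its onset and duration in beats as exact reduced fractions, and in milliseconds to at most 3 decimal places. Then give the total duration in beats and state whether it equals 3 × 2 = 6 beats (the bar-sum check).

1) 0.0ms=0b +612.245ms=1b
2) 612.245ms=1b +612.245ms=1b
3) 1224.49ms=2b +306.122ms=1/2b
4) 1530.612ms=5/2b +306.122ms=1/2b
5) 1836.735ms=3b +459.184ms=3/4b
6) 2295.918ms=15/4b +153.061ms=1/4b
7) 2448.98ms=4b +349.854ms=4/7b
8) 2798.834ms=32/7b +349.854ms=4/7b
9) 3148.688ms=36/7b +174.927ms=2/7b
10) 3323.615ms=38/7b +174.927ms=2/7b
11) 3498.542ms=40/7b +174.927ms=2/7b
Σ=6b of 6 (98bpm 2/4) — PASS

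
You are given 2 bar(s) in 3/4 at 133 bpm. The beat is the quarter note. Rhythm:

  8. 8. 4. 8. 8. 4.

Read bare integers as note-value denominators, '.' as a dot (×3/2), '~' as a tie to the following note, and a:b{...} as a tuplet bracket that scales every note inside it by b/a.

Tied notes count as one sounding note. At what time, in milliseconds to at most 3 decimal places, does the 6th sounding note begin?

1. 0.0ms @ 0 + 338.346ms (3/4)
2. 338.346ms @ 3/4 + 338.346ms (3/4)
3. 676.692ms @ 3/2 + 676.692ms (3/2)
4. 1353.383ms @ 3 + 338.346ms (3/4)
5. 1691.729ms @ 15/4 + 338.346ms (3/4)
6. 2030.075ms @ 9/2 + 676.692ms (3/2)

note 6 onset = 9/2b = 2030.075ms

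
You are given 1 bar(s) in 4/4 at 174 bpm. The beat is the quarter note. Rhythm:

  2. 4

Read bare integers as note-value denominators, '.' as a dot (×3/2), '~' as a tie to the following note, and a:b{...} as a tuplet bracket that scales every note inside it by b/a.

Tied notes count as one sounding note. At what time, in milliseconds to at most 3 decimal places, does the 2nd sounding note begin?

note 2 onset = 3b = 1034.483ms

1. 0.0ms @ 0 + 1034.483ms (3)
2. 1034.483ms @ 3 + 344.828ms (1)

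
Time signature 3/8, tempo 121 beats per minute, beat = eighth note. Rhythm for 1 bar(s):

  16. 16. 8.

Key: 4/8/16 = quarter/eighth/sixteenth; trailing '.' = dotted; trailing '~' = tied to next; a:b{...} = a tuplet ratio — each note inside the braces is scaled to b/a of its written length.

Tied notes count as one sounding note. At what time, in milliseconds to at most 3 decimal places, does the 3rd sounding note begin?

note 3 onset = 3/2b = 743.802ms

1. 0.0ms @ 0 + 371.901ms (3/4)
2. 371.901ms @ 3/4 + 371.901ms (3/4)
3. 743.802ms @ 3/2 + 743.802ms (3/2)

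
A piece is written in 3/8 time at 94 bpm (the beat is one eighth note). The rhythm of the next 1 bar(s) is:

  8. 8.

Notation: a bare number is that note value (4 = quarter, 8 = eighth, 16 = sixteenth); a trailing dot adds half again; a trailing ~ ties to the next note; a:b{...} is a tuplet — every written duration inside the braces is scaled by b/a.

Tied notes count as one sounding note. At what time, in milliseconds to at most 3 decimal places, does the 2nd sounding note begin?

note 2 onset = 3/2b = 957.447ms

1. 0.0ms @ 0 + 957.447ms (3/2)
2. 957.447ms @ 3/2 + 957.447ms (3/2)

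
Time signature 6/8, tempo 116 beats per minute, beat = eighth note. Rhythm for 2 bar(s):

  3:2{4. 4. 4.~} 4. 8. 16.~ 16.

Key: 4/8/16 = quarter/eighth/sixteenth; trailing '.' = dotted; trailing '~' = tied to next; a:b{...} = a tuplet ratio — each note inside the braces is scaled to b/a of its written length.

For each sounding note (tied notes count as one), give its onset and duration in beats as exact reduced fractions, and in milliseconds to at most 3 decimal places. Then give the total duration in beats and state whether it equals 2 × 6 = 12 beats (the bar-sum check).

1) 0.0ms=0b +1034.483ms=2b
2) 1034.483ms=2b +1034.483ms=2b
3) 2068.966ms=4b +2586.207ms=5b
4) 4655.172ms=9b +775.862ms=3/2b
5) 5431.034ms=21/2b +775.862ms=3/2b
Σ=12b of 12 (116bpm 6/8) — PASS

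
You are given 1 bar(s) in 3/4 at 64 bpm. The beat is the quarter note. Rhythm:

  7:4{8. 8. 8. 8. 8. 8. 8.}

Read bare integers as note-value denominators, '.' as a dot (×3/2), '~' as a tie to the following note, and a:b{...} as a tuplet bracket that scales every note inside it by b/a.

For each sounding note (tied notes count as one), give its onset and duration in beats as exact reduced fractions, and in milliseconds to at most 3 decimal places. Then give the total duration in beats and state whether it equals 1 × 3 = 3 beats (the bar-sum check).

1) 0.0ms=0b +401.786ms=3/7b
2) 401.786ms=3/7b +401.786ms=3/7b
3) 803.571ms=6/7b +401.786ms=3/7b
4) 1205.357ms=9/7b +401.786ms=3/7b
5) 1607.143ms=12/7b +401.786ms=3/7b
6) 2008.929ms=15/7b +401.786ms=3/7b
7) 2410.714ms=18/7b +401.786ms=3/7b
Σ=3b of 3 (64bpm 3/4) — PASS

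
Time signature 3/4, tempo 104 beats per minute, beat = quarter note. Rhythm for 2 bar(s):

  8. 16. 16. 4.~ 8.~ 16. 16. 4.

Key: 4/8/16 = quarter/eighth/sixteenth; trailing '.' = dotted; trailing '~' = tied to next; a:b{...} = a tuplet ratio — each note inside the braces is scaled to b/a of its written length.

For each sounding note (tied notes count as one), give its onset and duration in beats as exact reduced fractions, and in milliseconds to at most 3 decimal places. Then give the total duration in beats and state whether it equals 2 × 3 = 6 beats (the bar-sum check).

1) 0.0ms=0b +432.692ms=3/4b
2) 432.692ms=3/4b +216.346ms=3/8b
3) 649.038ms=9/8b +216.346ms=3/8b
4) 865.385ms=3/2b +1514.423ms=21/8b
5) 2379.808ms=33/8b +216.346ms=3/8b
6) 2596.154ms=9/2b +865.385ms=3/2b
Σ=6b of 6 (104bpm 3/4) — PASS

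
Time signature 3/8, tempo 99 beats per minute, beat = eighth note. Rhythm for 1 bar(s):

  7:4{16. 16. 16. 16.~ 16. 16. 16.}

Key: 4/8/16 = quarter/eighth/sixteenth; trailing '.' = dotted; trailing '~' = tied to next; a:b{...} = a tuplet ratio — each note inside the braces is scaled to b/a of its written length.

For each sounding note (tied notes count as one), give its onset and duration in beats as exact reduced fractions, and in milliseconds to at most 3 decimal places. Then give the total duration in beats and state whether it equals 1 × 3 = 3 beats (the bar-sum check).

1) 0.0ms=0b +259.74ms=3/7b
2) 259.74ms=3/7b +259.74ms=3/7b
3) 519.481ms=6/7b +259.74ms=3/7b
4) 779.221ms=9/7b +519.481ms=6/7b
5) 1298.701ms=15/7b +259.74ms=3/7b
6) 1558.442ms=18/7b +259.74ms=3/7b
Σ=3b of 3 (99bpm 3/8) — PASS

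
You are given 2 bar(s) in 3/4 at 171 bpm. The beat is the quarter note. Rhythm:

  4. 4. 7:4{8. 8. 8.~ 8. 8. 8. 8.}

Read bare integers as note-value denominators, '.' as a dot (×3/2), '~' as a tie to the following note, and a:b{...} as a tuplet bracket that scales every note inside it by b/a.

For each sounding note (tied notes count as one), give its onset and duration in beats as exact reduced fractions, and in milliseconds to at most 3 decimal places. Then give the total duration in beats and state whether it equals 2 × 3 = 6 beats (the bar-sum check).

1) 0.0ms=0b +526.316ms=3/2b
2) 526.316ms=3/2b +526.316ms=3/2b
3) 1052.632ms=3b +150.376ms=3/7b
4) 1203.008ms=24/7b +150.376ms=3/7b
5) 1353.383ms=27/7b +300.752ms=6/7b
6) 1654.135ms=33/7b +150.376ms=3/7b
7) 1804.511ms=36/7b +150.376ms=3/7b
8) 1954.887ms=39/7b +150.376ms=3/7b
Σ=6b of 6 (171bpm 3/4) — PASS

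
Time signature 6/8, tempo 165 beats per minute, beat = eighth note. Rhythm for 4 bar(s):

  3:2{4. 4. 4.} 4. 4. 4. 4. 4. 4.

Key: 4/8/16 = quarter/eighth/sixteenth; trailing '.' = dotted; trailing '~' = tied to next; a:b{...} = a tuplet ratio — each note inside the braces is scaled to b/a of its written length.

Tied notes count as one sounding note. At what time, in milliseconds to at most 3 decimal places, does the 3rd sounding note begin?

1. 0.0ms @ 0 + 727.273ms (2)
2. 727.273ms @ 2 + 727.273ms (2)
3. 1454.545ms @ 4 + 727.273ms (2)
4. 2181.818ms @ 6 + 1090.909ms (3)
5. 3272.727ms @ 9 + 1090.909ms (3)
6. 4363.636ms @ 12 + 1090.909ms (3)
7. 5454.545ms @ 15 + 1090.909ms (3)
8. 6545.455ms @ 18 + 1090.909ms (3)
9. 7636.364ms @ 21 + 1090.909ms (3)

note 3 onset = 4b = 1454.545ms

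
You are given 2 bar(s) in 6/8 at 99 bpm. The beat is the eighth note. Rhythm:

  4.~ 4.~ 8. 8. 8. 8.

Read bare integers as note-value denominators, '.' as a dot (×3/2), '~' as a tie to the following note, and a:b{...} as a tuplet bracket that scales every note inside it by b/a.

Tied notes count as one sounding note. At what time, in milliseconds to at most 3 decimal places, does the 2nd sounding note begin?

note 2 onset = 15/2b = 4545.455ms

1. 0.0ms @ 0 + 4545.455ms (15/2)
2. 4545.455ms @ 15/2 + 909.091ms (3/2)
3. 5454.545ms @ 9 + 909.091ms (3/2)
4. 6363.636ms @ 21/2 + 909.091ms (3/2)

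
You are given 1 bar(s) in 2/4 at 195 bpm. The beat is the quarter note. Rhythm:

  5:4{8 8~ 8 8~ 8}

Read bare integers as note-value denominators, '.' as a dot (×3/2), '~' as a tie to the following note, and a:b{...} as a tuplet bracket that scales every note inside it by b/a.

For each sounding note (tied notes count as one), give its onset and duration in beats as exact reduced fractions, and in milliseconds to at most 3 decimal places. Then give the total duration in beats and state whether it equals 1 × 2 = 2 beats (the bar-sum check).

1) 0.0ms=0b +123.077ms=2/5b
2) 123.077ms=2/5b +246.154ms=4/5b
3) 369.231ms=6/5b +246.154ms=4/5b
Σ=2b of 2 (195bpm 2/4) — PASS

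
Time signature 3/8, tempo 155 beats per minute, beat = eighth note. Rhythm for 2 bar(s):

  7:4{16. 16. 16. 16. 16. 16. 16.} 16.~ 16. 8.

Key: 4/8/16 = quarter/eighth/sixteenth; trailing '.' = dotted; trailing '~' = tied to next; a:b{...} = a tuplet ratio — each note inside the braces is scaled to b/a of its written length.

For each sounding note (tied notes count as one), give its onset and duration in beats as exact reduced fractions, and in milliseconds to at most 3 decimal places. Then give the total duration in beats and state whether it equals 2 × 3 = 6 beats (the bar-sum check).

1) 0.0ms=0b +165.899ms=3/7b
2) 165.899ms=3/7b +165.899ms=3/7b
3) 331.797ms=6/7b +165.899ms=3/7b
4) 497.696ms=9/7b +165.899ms=3/7b
5) 663.594ms=12/7b +165.899ms=3/7b
6) 829.493ms=15/7b +165.899ms=3/7b
7) 995.392ms=18/7b +165.899ms=3/7b
8) 1161.29ms=3b +580.645ms=3/2b
9) 1741.935ms=9/2b +580.645ms=3/2b
Σ=6b of 6 (155bpm 3/8) — PASS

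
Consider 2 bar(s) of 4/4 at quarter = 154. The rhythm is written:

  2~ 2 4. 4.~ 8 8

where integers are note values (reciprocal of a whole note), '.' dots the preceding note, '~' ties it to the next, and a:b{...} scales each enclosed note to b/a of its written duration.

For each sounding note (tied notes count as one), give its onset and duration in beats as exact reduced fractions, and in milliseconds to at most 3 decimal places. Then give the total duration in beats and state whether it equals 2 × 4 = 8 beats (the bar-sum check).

1) 0.0ms=0b +1558.442ms=4b
2) 1558.442ms=4b +584.416ms=3/2b
3) 2142.857ms=11/2b +779.221ms=2b
4) 2922.078ms=15/2b +194.805ms=1/2b
Σ=8b of 8 (154bpm 4/4) — PASS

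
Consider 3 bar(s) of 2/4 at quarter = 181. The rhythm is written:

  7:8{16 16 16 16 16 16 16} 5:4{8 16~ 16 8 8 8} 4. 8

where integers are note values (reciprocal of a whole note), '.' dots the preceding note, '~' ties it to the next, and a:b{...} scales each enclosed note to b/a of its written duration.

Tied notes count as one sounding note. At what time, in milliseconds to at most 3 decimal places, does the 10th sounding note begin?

1. 0.0ms @ 0 + 94.712ms (2/7)
2. 94.712ms @ 2/7 + 94.712ms (2/7)
3. 189.424ms @ 4/7 + 94.712ms (2/7)
4. 284.136ms @ 6/7 + 94.712ms (2/7)
5. 378.848ms @ 8/7 + 94.712ms (2/7)
6. 473.56ms @ 10/7 + 94.712ms (2/7)
7. 568.272ms @ 12/7 + 94.712ms (2/7)
8. 662.983ms @ 2 + 132.597ms (2/5)
9. 795.58ms @ 12/5 + 132.597ms (2/5)
10. 928.177ms @ 14/5 + 132.597ms (2/5)
11. 1060.773ms @ 16/5 + 132.597ms (2/5)
12. 1193.37ms @ 18/5 + 132.597ms (2/5)
13. 1325.967ms @ 4 + 497.238ms (3/2)
14. 1823.204ms @ 11/2 + 165.746ms (1/2)

note 10 onset = 14/5b = 928.177ms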